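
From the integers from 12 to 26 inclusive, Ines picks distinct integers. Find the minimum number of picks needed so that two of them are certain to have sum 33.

Two chosen integers sum to 33 exactly when both halves of some pair {x, 33−x} with 12 ≤ x ≤ 33−x ≤ 21 are chosen — 5 such pairs.
The remaining 5 elements (those with no distinct partner in range) can never complete a 33-sum, so the worst case takes all of them and one from each pair: 5 + 5 = 10.
By pigeonhole, the 11th integer has to be the second member of some pair, so 10 + 1 = 11.

11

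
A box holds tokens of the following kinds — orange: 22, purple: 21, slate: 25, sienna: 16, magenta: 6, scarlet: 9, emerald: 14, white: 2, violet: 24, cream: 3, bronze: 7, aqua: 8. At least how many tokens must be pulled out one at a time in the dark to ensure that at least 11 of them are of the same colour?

96

The 12 colours are the holes; the tokens drawn are the pigeons.
To avoid 11 of any one colour, the worst case takes at most 10 of each colour, or every token of a colour that has fewer than 10.
That gives 10 + 10 + 10 + 10 + 6 + 9 + 10 + 2 + 10 + 3 + 7 + 8 = 95 tokens with no colour reaching 11.
The next token forces some colour to 11, so 95 + 1 = 96.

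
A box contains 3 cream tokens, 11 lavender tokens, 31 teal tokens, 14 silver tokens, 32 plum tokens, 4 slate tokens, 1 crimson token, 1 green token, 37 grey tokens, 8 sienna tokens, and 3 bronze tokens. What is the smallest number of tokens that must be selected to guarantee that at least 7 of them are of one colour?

49

An adversary could hand out at most 6 tokens per colour (5 colours run out sooner): 3 + 6 + 6 + 6 + 6 + 4 + 1 + 1 + 6 + 6 + 3 = 48 tokens and still no colour has 7.
By pigeonhole, one more token lands in a colour already at 6, so 49 draws are enough and 48 are not.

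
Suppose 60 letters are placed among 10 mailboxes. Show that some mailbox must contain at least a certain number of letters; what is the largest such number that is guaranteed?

Pigeonhole: the 10 mailboxes are the holes and the 60 letters are the pigeons.
If every mailbox held at most 5 letters, the total would be at most 10 × 5 = 50, which is less than 60.
So some mailbox holds at least ⌈60/10⌉ = 6 letters.

6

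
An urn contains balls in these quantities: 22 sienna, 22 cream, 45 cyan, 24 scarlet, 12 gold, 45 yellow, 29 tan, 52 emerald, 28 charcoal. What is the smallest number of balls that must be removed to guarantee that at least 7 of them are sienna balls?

In the worst case for collecting sienna balls, every non-sienna ball comes out first.
There are 22 + 45 + 24 + 12 + 45 + 29 + 52 + 28 = 257 non-sienna balls altogether.
After those, each further ball must be sienna, so 257 + 7 = 264 draws guarantee 7 sienna balls.

264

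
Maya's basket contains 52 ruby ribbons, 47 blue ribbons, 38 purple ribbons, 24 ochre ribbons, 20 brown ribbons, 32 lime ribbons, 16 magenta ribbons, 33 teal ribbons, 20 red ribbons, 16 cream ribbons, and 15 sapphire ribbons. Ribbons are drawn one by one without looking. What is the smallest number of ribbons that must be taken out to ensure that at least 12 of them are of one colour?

An adversary could hand out at most 11 ribbons per colour: 11 + 11 + 11 + 11 + 11 + 11 + 11 + 11 + 11 + 11 + 11 = 121 ribbons and still no colour has 12.
One more ribbon lands in a colour already at 11, so 122 draws are enough and 121 are not.

122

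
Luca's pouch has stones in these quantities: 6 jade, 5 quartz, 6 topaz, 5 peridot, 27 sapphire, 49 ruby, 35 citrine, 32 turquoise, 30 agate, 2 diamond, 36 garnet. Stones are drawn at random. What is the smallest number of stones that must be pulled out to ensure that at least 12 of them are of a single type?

An adversary could hand out at most 11 stones per type (5 types run out sooner): 6 + 5 + 6 + 5 + 11 + 11 + 11 + 11 + 11 + 2 + 11 = 90 stones and still no type has 12.
Pigeonhole: one more stone lands in a type already at 11, so 91 draws are enough and 90 are not.

91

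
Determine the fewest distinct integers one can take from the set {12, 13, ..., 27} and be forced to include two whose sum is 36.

11

Two chosen integers sum to 36 exactly when both halves of some pair {x, 36−x} with 12 ≤ x ≤ 36−x ≤ 24 are chosen — 6 such pairs.
The remaining 4 elements (those with no distinct partner in range) can never complete a 36-sum, so the worst case takes all of them and one from each pair: 4 + 6 = 10.
The 11th integer has to be the second member of some pair, so 10 + 1 = 11.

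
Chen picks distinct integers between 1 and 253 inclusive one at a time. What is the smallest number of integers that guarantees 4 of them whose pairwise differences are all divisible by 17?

Integers whose pairwise differences are multiples of 17 are exactly those sharing a remainder mod 17. By pigeonhole, the 17 residue classes mod 17 are the pigeonholes.
With 51 integers one could put 3 in each residue class and have no class reach 4.
The 52nd integer pushes some class to 4, so 17·3 + 1 = 52.

52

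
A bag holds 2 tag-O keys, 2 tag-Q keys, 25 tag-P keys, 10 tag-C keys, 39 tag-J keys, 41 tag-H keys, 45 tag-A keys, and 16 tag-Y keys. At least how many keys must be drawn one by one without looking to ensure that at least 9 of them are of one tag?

The 8 tags are the holes; the keys drawn are the pigeons.
To avoid 9 of any one tag, the worst case takes at most 8 of each tag, or every key of a tag that has fewer than 8.
That gives 2 + 2 + 8 + 8 + 8 + 8 + 8 + 8 = 52 keys with no tag reaching 9.
The next key forces some tag to 9, so 52 + 1 = 53.

53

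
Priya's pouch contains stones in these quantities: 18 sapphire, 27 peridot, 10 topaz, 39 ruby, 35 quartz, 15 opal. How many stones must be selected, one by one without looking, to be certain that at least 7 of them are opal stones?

136

In the worst case for collecting opal stones, every non-opal stone comes out first.
There are 18 + 27 + 10 + 39 + 35 = 129 non-opal stones altogether.
After those, each further stone must be opal, so 129 + 7 = 136 draws guarantee 7 opal stones.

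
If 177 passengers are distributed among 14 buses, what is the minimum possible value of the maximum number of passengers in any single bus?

The 14 buses are the holes and the 177 passengers are the pigeons.
If every bus held at most 12 passengers, the total would be at most 14 × 12 = 168, which is less than 177.
So some bus holds at least ⌈177/14⌉ = 13 passengers.

13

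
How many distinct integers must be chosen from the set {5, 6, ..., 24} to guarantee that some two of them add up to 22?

15

A set avoiding the sum 22 can contain at most one of each pair {x, 22−x}, plus the 8 elements whose complement lies outside the range or equal to its own complement.
The integers 11, …, 24 (14 of them) are such a set: any two sum to at least 11+12 = 23 > 22.
Any 15th integer completes one of the 6 pairs, so 15 choices force a sum of 22.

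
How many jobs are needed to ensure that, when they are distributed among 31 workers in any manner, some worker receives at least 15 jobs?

With 434 jobs one could put exactly 14 in each of the 31 workers, and no worker would reach 15.
By the pigeonhole principle, one more job must land in a worker that already has 14, giving it 15.
So 31 × 14 + 1 = 435 jobs are required.

435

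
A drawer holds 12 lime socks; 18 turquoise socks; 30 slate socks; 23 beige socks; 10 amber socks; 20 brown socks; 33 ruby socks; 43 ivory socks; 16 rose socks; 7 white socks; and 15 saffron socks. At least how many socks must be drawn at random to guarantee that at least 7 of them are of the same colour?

Put each drawn sock into a box by colour. The largest draw with every box below 7 takes min(count, 6) from each colour.
Σ min(cᵢ, 6) = 6 + 6 + 6 + 6 + 6 + 6 + 6 + 6 + 6 + 6 + 6 = 66.
Draw number 66 + 1 = 67 must push one box to 7.

67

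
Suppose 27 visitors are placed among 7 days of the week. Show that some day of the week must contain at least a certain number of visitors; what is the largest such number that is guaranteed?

Pigeonhole: the 7 days of the week are the holes and the 27 visitors are the pigeons.
If every day of the week held at most 3 visitors, the total would be at most 7 × 3 = 21, which is less than 27.
So some day of the week holds at least ⌈27/7⌉ = 4 visitors.

4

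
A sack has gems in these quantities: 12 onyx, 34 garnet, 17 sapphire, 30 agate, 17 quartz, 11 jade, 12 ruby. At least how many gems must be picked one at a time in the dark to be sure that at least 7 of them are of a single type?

43

An adversary could hand out at most 6 gems per type: 6 + 6 + 6 + 6 + 6 + 6 + 6 = 42 gems and still no type has 7.
By pigeonhole, one more gem lands in a type already at 6, so 43 draws are enough and 42 are not.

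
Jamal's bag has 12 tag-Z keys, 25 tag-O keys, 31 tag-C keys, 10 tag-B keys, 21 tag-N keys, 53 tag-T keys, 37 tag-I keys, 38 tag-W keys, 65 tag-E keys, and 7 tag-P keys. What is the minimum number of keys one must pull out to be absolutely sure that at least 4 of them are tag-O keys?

In the worst case for collecting tag-O keys, every non-tag-O key comes out first.
There are 12 + 31 + 10 + 21 + 53 + 37 + 38 + 65 + 7 = 274 non-tag-O keys altogether.
After those, each further key must be tag-O, so 274 + 4 = 278 draws guarantee 4 tag-O keys.

278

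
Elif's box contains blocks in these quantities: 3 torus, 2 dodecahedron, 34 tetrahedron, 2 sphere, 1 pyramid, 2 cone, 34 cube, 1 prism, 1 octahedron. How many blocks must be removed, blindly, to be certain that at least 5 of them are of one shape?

By the pigeonhole principle, put each drawn block into a box by shape. The largest draw with every box below 5 takes min(count, 4) from each shape; shapes with fewer than 4 contribute all they have.
Σ min(cᵢ, 4) = 3 + 2 + 4 + 2 + 1 + 2 + 4 + 1 + 1 = 20.
Draw number 20 + 1 = 21 must push one box to 5.

21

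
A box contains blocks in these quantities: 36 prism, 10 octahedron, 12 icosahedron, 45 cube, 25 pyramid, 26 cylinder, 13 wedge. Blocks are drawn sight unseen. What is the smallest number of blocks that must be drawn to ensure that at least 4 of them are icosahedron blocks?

159

In the worst case for collecting icosahedron blocks, every non-icosahedron block comes out first.
There are 36 + 10 + 45 + 25 + 26 + 13 = 155 non-icosahedron blocks altogether.
After those, each further block must be icosahedron, so 155 + 4 = 159 draws guarantee 4 icosahedron blocks.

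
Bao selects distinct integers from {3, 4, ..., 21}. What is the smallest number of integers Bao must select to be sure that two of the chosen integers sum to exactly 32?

Group the elements by complementary pair {x, 32−x}: {11,21}, {12,20}, {13,19}, …, giving 5 two-element pairs; the single value 16 (it cannot pair with itself since the integers are distinct); and 8 integers whose partner 32−x falls outside [3,21].
Treating each of those 14 groups as a pigeonhole, one can pick one integer per group — 14 integers — with no two summing to 32.
The 15th integer lands in an occupied pair, forcing a sum of 32.

15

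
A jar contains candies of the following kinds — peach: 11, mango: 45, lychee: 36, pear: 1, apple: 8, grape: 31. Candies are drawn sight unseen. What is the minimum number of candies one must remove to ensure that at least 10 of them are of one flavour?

An adversary could hand out at most 9 candies per flavour (pear, apple run out sooner): 9 + 9 + 9 + 1 + 8 + 9 = 45 candies and still no flavour has 10.
One more candy lands in a flavour already at 9, so 46 draws are enough and 45 are not.

46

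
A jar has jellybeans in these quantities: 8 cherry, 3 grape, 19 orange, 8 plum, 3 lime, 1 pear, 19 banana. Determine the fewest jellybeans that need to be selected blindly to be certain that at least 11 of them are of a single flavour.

44

By pigeonhole, put each drawn jellybean into a box by flavour. The largest draw with every box below 11 takes min(count, 10) from each flavour; flavours with fewer than 10 contribute all they have.
Σ min(cᵢ, 10) = 8 + 3 + 10 + 8 + 3 + 1 + 10 = 43.
Draw number 43 + 1 = 44 must push one box to 11.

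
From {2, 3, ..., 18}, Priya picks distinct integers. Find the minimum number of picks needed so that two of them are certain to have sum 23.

A set avoiding the sum 23 can contain at most one of each pair {x, 23−x}, plus the 3 elements whose complement lies outside the range.
The integers 2, …, 11 (10 of them) are such a set: any two sum to at least 2+3 = 5 and at most 10+11 = 21 < 23.
Any 11th integer completes one of the 7 pairs, so 11 choices force a sum of 23.

11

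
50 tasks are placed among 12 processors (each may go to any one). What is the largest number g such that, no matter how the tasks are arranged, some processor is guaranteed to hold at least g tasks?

5

By pigeonhole, the 12 processors are the holes and the 50 tasks are the pigeons.
If every processor held at most 4 tasks, the total would be at most 12 × 4 = 48, which is less than 50.
So some processor holds at least ⌈50/12⌉ = 5 tasks.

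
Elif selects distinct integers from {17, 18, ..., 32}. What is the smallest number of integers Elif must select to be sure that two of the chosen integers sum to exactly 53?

Two chosen integers sum to 53 exactly when both halves of some pair {x, 53−x} with 21 ≤ x ≤ 53−x ≤ 32 are chosen — 6 such pairs.
The remaining 4 elements (those with no distinct partner in range) can never complete a 53-sum, so the worst case takes all of them and one from each pair: 4 + 6 = 10.
Pigeonhole: the 11th integer has to be the second member of some pair, so 10 + 1 = 11.

11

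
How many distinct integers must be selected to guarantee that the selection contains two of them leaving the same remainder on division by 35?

36

By the pigeonhole principle, the 35 residue classes mod 35 are the pigeonholes.
With 35 integers one could put 1 in each residue class and have no class reach 2.
The 36th integer pushes some class to 2, so 35·1 + 1 = 36.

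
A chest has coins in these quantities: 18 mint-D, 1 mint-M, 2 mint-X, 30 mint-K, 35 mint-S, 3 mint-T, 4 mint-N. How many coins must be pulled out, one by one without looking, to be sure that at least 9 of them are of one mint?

35

By pigeonhole, the 7 mints are the holes; the coins drawn are the pigeons.
To avoid 9 of any one mint, the worst case takes at most 8 of each mint, or every coin of a mint that has fewer than 8.
That gives 8 + 1 + 2 + 8 + 8 + 3 + 4 = 34 coins with no mint reaching 9.
The next coin forces some mint to 9, so 34 + 1 = 35.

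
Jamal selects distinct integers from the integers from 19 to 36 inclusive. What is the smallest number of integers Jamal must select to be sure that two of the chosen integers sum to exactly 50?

A set avoiding the sum 50 can contain at most one of each pair {x, 50−x}, plus the 6 elements whose complement lies outside the range or equal to its own complement.
The integers 25, …, 36 (12 of them) are such a set: any two sum to at least 25+26 = 51 > 50.
By pigeonhole, any 13th integer completes one of the 6 pairs, so 13 choices force a sum of 50.

13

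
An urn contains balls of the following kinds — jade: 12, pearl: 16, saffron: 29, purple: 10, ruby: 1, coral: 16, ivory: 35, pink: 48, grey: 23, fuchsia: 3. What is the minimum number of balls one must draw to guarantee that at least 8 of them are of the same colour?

61

The 10 colours are the holes; the balls drawn are the pigeons.
To avoid 8 of any one colour, the worst case takes at most 7 of each colour, or every ball of a colour that has fewer than 7.
That gives 7 + 7 + 7 + 7 + 1 + 7 + 7 + 7 + 7 + 3 = 60 balls with no colour reaching 8.
The next ball forces some colour to 8, so 60 + 1 = 61.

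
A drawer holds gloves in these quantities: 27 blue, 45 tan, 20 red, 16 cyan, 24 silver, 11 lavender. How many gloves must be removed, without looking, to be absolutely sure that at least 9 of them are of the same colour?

An adversary could hand out at most 8 gloves per colour: 8 + 8 + 8 + 8 + 8 + 8 = 48 gloves and still no colour has 9.
One more glove lands in a colour already at 8, so 49 draws are enough and 48 are not.

49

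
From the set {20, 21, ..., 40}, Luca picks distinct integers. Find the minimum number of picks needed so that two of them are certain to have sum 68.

Two chosen integers sum to 68 exactly when both halves of some pair {x, 68−x} with 28 ≤ x ≤ 68−x ≤ 40 are chosen — 6 such pairs.
The remaining 9 elements (those with no distinct partner in range) can never complete a 68-sum, so the worst case takes all of them and one from each pair: 9 + 6 = 15.
Pigeonhole: the 16th integer has to be the second member of some pair, so 15 + 1 = 16.

16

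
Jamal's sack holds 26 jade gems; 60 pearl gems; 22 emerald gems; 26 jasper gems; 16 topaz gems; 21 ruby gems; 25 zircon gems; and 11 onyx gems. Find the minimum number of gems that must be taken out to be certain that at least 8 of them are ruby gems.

In the worst case for collecting ruby gems, every non-ruby gem comes out first.
There are 26 + 60 + 22 + 26 + 16 + 25 + 11 = 186 non-ruby gems altogether.
After those, each further gem must be ruby, so 186 + 8 = 194 draws guarantee 8 ruby gems.

194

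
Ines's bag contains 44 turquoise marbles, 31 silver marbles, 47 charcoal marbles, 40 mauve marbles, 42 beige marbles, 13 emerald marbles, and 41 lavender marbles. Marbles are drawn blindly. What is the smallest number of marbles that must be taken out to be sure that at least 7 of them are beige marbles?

In the worst case for collecting beige marbles, every non-beige marble comes out first.
There are 44 + 31 + 47 + 40 + 13 + 41 = 216 non-beige marbles altogether.
After those, each further marble must be beige, so 216 + 7 = 223 draws guarantee 7 beige marbles.

223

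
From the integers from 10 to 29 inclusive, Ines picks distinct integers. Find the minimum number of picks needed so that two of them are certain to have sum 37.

A set avoiding the sum 37 can contain at most one of each pair {x, 37−x}, plus the 2 elements whose complement lies outside the range.
The integers 19, …, 29 (11 of them) are such a set: any two sum to at least 19+20 = 39 > 37.
By pigeonhole, any 12th integer completes one of the 9 pairs, so 12 choices force a sum of 37.

12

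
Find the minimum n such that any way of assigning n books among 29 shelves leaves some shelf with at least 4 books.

With 87 books one could put exactly 3 in each of the 29 shelves, and no shelf would reach 4.
By the pigeonhole principle, one more book must land in a shelf that already has 3, giving it 4.
So 29 × 3 + 1 = 88 books are required.

88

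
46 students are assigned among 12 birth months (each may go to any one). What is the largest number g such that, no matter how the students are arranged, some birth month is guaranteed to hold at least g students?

4

By pigeonhole, the 12 birth months are the holes and the 46 students are the pigeons.
If every birth month held at most 3 students, the total would be at most 12 × 3 = 36, which is less than 46.
So some birth month holds at least ⌈46/12⌉ = 4 students.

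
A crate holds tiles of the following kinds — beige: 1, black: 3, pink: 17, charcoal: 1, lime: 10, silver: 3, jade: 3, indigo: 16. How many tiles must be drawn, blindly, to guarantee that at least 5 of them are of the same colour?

By the pigeonhole principle, put each drawn tile into a box by colour. The largest draw with every box below 5 takes min(count, 4) from each colour; colours with fewer than 4 contribute all they have.
Σ min(cᵢ, 4) = 1 + 3 + 4 + 1 + 4 + 3 + 3 + 4 = 23.
Draw number 23 + 1 = 24 must push one box to 5.

24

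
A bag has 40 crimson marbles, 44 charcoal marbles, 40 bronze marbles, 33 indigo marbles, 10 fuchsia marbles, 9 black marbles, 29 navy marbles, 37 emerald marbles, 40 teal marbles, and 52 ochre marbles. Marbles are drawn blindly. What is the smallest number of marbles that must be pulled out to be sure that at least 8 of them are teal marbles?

In the worst case for collecting teal marbles, every non-teal marble comes out first.
There are 40 + 44 + 40 + 33 + 10 + 9 + 29 + 37 + 52 = 294 non-teal marbles altogether.
After those, each further marble must be teal, so 294 + 8 = 302 draws guarantee 8 teal marbles.

302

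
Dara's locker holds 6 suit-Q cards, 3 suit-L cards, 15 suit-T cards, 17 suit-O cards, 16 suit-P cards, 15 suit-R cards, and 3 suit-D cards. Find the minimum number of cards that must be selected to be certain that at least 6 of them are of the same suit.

32

An adversary could hand out at most 5 cards per suit (suit-L, suit-D run out sooner): 5 + 3 + 5 + 5 + 5 + 5 + 3 = 31 cards and still no suit has 6.
Pigeonhole: one more card lands in a suit already at 5, so 32 draws are enough and 31 are not.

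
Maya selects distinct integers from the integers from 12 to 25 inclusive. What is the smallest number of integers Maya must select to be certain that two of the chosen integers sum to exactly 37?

A set avoiding the sum 37 can contain at most one of each pair {x, 37−x}.
The integers 19, …, 25 (7 of them) are such a set: any two sum to at least 19+20 = 39 > 37.
By the pigeonhole principle, any 8th integer completes one of the 7 pairs, so 8 choices force a sum of 37.

8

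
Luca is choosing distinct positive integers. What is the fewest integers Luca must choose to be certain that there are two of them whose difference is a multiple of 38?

Integers whose pairwise differences are multiples of 38 are exactly those sharing a remainder mod 38. The 38 residue classes mod 38 are the pigeonholes.
With 38 integers one could put 1 in each residue class and have no class reach 2.
The 39th integer pushes some class to 2, so 38·1 + 1 = 39.

39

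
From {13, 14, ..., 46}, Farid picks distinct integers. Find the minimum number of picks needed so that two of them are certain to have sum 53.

21

Two chosen integers sum to 53 exactly when both halves of some pair {x, 53−x} with 13 ≤ x ≤ 53−x ≤ 40 are chosen — 14 such pairs.
The remaining 6 elements (those with no distinct partner in range) can never complete a 53-sum, so the worst case takes all of them and one from each pair: 6 + 14 = 20.
Pigeonhole: the 21st integer has to be the second member of some pair, so 20 + 1 = 21.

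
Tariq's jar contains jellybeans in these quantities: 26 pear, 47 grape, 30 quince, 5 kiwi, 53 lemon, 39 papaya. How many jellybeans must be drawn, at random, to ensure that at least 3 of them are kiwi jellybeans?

198

In the worst case for collecting kiwi jellybeans, every non-kiwi jellybean comes out first.
There are 26 + 47 + 30 + 53 + 39 = 195 non-kiwi jellybeans altogether.
After those, each further jellybean must be kiwi, so 195 + 3 = 198 draws guarantee 3 kiwi jellybeans.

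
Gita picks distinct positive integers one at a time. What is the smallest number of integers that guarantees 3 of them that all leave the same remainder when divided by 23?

The 23 residue classes mod 23 are the pigeonholes.
With 46 integers one could put 2 in each residue class and have no class reach 3.
The 47th integer pushes some class to 3, so 23·2 + 1 = 47.

47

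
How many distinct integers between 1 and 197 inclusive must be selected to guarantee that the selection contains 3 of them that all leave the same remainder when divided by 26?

53

The 26 residue classes mod 26 are the pigeonholes.
With 52 integers one could put 2 in each residue class and have no class reach 3.
The 53rd integer pushes some class to 3, so 26·2 + 1 = 53.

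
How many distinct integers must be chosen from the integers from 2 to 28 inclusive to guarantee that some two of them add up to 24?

18

Two chosen integers sum to 24 exactly when both halves of some pair {x, 24−x} with 2 ≤ x ≤ 24−x ≤ 22 are chosen — 10 such pairs.
The remaining 7 elements (those with no distinct partner in range) can never complete a 24-sum, so the worst case takes all of them and one from each pair: 7 + 10 = 17.
By the pigeonhole principle, the 18th integer has to be the second member of some pair, so 17 + 1 = 18.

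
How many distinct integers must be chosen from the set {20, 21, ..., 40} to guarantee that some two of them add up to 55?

Two chosen integers sum to 55 exactly when both halves of some pair {x, 55−x} with 20 ≤ x ≤ 55−x ≤ 35 are chosen — 8 such pairs.
The remaining 5 elements (those with no distinct partner in range) can never complete a 55-sum, so the worst case takes all of them and one from each pair: 5 + 8 = 13.
The 14th integer has to be the second member of some pair, so 13 + 1 = 14.

14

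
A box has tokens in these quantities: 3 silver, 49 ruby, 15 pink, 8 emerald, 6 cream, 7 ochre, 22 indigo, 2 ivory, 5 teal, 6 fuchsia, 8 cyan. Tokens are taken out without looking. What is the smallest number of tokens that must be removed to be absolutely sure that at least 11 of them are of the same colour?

76

The 11 colours are the holes; the tokens drawn are the pigeons.
To avoid 11 of any one colour, the worst case takes at most 10 of each colour, or every token of a colour that has fewer than 10.
That gives 3 + 10 + 10 + 8 + 6 + 7 + 10 + 2 + 5 + 6 + 8 = 75 tokens with no colour reaching 11.
The next token forces some colour to 11, so 75 + 1 = 76.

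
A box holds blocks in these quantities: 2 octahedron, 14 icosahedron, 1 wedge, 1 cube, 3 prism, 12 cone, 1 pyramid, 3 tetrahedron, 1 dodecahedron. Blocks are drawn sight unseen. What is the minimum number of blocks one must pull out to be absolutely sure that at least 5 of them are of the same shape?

21

Pigeonhole: the 9 shapes are the holes; the blocks drawn are the pigeons.
To avoid 5 of any one shape, the worst case takes at most 4 of each shape, or every block of a shape that has fewer than 4.
That gives 2 + 4 + 1 + 1 + 3 + 4 + 1 + 3 + 1 = 20 blocks with no shape reaching 5.
The next block forces some shape to 5, so 20 + 1 = 21.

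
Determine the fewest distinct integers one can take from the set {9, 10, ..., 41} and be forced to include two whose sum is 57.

21

Two chosen integers sum to 57 exactly when both halves of some pair {x, 57−x} with 16 ≤ x ≤ 57−x ≤ 41 are chosen — 13 such pairs.
The remaining 7 elements (those with no distinct partner in range) can never complete a 57-sum, so the worst case takes all of them and one from each pair: 7 + 13 = 20.
The 21st integer has to be the second member of some pair, so 20 + 1 = 21.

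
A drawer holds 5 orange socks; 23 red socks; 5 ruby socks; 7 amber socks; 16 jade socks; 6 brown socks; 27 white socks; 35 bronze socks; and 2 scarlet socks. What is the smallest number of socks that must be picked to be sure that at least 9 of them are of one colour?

58

The 9 colours are the holes; the socks drawn are the pigeons.
To avoid 9 of any one colour, the worst case takes at most 8 of each colour, or every sock of a colour that has fewer than 8.
That gives 5 + 8 + 5 + 7 + 8 + 6 + 8 + 8 + 2 = 57 socks with no colour reaching 9.
The next sock forces some colour to 9, so 57 + 1 = 58.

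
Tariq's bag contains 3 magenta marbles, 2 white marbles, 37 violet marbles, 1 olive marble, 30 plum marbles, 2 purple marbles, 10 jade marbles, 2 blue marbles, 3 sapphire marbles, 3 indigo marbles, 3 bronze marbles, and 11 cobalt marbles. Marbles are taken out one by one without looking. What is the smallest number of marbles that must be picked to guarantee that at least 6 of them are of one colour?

Put each drawn marble into a box by colour. The largest draw with every box below 6 takes min(count, 5) from each colour; colours with fewer than 5 contribute all they have.
Σ min(cᵢ, 5) = 3 + 2 + 5 + 1 + 5 + 2 + 5 + 2 + 3 + 3 + 3 + 5 = 39.
Draw number 39 + 1 = 40 must push one box to 6.

40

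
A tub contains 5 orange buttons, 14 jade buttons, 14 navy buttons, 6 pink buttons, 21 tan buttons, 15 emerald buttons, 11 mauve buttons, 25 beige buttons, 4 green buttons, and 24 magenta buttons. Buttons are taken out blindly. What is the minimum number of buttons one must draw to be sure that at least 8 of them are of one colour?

65

An adversary could hand out at most 7 buttons per colour (orange, pink, green run out sooner): 5 + 7 + 7 + 6 + 7 + 7 + 7 + 7 + 4 + 7 = 64 buttons and still no colour has 8.
One more button lands in a colour already at 7, so 65 draws are enough and 64 are not.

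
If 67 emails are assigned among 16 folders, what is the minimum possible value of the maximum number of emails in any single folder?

5

The 16 folders are the holes and the 67 emails are the pigeons.
If every folder held at most 4 emails, the total would be at most 16 × 4 = 64, which is less than 67.
So some folder holds at least ⌈67/16⌉ = 5 emails.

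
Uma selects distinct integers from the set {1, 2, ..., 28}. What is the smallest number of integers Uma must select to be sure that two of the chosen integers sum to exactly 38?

20

Group the elements by complementary pair {x, 38−x}: {10,28}, {11,27}, {12,26}, …, giving 9 two-element pairs; the single value 19 (it cannot pair with itself since the integers are distinct); and 9 integers whose partner 38−x falls outside [1,28].
By pigeonhole, treating each of those 19 groups as a pigeonhole, one can pick one integer per group — 19 integers — with no two summing to 38.
The 20th integer lands in an occupied pair, forcing a sum of 38.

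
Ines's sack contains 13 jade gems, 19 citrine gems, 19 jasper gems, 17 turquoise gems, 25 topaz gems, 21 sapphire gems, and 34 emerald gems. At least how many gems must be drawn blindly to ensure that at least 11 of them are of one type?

71

An adversary could hand out at most 10 gems per type: 10 + 10 + 10 + 10 + 10 + 10 + 10 = 70 gems and still no type has 11.
One more gem lands in a type already at 10, so 71 draws are enough and 70 are not.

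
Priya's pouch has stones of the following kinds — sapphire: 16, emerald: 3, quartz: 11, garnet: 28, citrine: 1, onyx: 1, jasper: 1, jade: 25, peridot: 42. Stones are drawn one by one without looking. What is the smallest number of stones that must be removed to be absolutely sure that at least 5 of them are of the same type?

27

By the pigeonhole principle, put each drawn stone into a box by type. The largest draw with every box below 5 takes min(count, 4) from each type; types with fewer than 4 contribute all they have.
Σ min(cᵢ, 4) = 4 + 3 + 4 + 4 + 1 + 1 + 1 + 4 + 4 = 26.
Draw number 26 + 1 = 27 must push one box to 5.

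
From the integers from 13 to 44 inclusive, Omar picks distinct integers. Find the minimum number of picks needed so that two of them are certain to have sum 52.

20

Two chosen integers sum to 52 exactly when both halves of some pair {x, 52−x} with 13 ≤ x ≤ 52−x ≤ 39 are chosen — 13 such pairs.
The remaining 6 elements (those with no distinct partner in range) can never complete a 52-sum, so the worst case takes all of them and one from each pair: 6 + 13 = 19.
Pigeonhole: the 20th integer has to be the second member of some pair, so 19 + 1 = 20.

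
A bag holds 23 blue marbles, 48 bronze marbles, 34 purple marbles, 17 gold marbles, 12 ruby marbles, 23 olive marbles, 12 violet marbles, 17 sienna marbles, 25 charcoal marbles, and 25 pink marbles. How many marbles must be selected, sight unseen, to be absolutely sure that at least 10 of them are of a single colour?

An adversary could hand out at most 9 marbles per colour: 9 + 9 + 9 + 9 + 9 + 9 + 9 + 9 + 9 + 9 = 90 marbles and still no colour has 10.
Pigeonhole: one more marble lands in a colour already at 9, so 91 draws are enough and 90 are not.

91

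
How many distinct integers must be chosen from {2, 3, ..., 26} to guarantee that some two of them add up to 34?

17

Group the elements by complementary pair {x, 34−x}: {8,26}, {9,25}, {10,24}, …, giving 9 two-element pairs, the single value 17 (it cannot pair with itself since the integers are distinct), and 6 integers whose partner 34−x falls outside [2,26].
By the pigeonhole principle, treating each of those 16 groups as a pigeonhole, one can pick one integer per group — 16 integers — with no two summing to 34.
The 17th integer lands in an occupied pair, forcing a sum of 34.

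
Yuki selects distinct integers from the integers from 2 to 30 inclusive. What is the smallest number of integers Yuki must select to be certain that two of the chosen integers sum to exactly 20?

Group the elements by complementary pair {x, 20−x}: {2,18}, {3,17}, {4,16}, …, giving 8 two-element pairs, the single value 10 (it cannot pair with itself since the integers are distinct), and 12 integers whose partner 20−x falls outside [2,30].
Treating each of those 21 groups as a pigeonhole, one can pick one integer per group — 21 integers — with no two summing to 20.
The 22nd integer lands in an occupied pair, forcing a sum of 20.

22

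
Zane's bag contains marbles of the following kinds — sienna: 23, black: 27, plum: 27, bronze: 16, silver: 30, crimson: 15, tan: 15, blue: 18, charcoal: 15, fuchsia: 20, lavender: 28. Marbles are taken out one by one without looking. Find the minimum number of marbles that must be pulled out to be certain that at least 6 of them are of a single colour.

An adversary could hand out at most 5 marbles per colour: 5 + 5 + 5 + 5 + 5 + 5 + 5 + 5 + 5 + 5 + 5 = 55 marbles and still no colour has 6.
By the pigeonhole principle, one more marble lands in a colour already at 5, so 56 draws are enough and 55 are not.

56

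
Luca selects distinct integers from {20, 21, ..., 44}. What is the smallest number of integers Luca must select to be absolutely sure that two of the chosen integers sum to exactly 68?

16

Two chosen integers sum to 68 exactly when both halves of some pair {x, 68−x} with 24 ≤ x ≤ 68−x ≤ 44 are chosen — 10 such pairs.
The remaining 5 elements (those with no distinct partner in range) can never complete a 68-sum, so the worst case takes all of them and one from each pair: 5 + 10 = 15.
Pigeonhole: the 16th integer has to be the second member of some pair, so 15 + 1 = 16.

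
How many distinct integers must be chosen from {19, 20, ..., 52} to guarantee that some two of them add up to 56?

26

Two chosen integers sum to 56 exactly when both halves of some pair {x, 56−x} with 19 ≤ x ≤ 56−x ≤ 37 are chosen — 9 such pairs.
The remaining 16 elements (those with no distinct partner in range) can never complete a 56-sum, so the worst case takes all of them and one from each pair: 16 + 9 = 25.
By pigeonhole, the 26th integer has to be the second member of some pair, so 25 + 1 = 26.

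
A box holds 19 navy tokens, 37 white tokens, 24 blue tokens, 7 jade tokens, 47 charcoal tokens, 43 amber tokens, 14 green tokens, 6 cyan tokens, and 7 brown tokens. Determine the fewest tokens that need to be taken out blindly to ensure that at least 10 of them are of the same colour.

75

Put each drawn token into a box by colour. The largest draw with every box below 10 takes min(count, 9) from each colour; colours with fewer than 9 contribute all they have.
Σ min(cᵢ, 9) = 9 + 9 + 9 + 7 + 9 + 9 + 9 + 6 + 7 = 74.
Draw number 74 + 1 = 75 must push one box to 10.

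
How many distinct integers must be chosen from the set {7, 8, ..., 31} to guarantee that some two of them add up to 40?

15

Group the elements by complementary pair {x, 40−x}: {9,31}, {10,30}, {11,29}, …, giving 11 two-element pairs, the single value 20 (it cannot pair with itself since the integers are distinct), and 2 integers whose partner 40−x falls outside [7,31].
By the pigeonhole principle, treating each of those 14 groups as a pigeonhole, one can pick one integer per group — 14 integers — with no two summing to 40.
The 15th integer lands in an occupied pair, forcing a sum of 40.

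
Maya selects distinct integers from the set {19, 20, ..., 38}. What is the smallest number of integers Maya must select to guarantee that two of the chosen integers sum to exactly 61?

A set avoiding the sum 61 can contain at most one of each pair {x, 61−x}, plus the 4 elements whose complement lies outside the range.
The integers 19, …, 30 (12 of them) are such a set: any two sum to at least 19+20 = 39 and at most 29+30 = 59 < 61.
Any 13th integer completes one of the 8 pairs, so 13 choices force a sum of 61.

13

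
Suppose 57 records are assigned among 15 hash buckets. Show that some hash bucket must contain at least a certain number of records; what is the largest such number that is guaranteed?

4

Pigeonhole: the 15 hash buckets are the holes and the 57 records are the pigeons.
If every hash bucket held at most 3 records, the total would be at most 15 × 3 = 45, which is less than 57.
So some hash bucket holds at least ⌈57/15⌉ = 4 records.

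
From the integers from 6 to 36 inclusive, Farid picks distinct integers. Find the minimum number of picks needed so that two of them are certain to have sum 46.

Group the elements by complementary pair {x, 46−x}: {10,36}, {11,35}, {12,34}, …, giving 13 two-element pairs, the single value 23 (it cannot pair with itself since the integers are distinct), and 4 integers whose partner 46−x falls outside [6,36].
Treating each of those 18 groups as a pigeonhole, one can pick one integer per group — 18 integers — with no two summing to 46.
The 19th integer lands in an occupied pair, forcing a sum of 46.

19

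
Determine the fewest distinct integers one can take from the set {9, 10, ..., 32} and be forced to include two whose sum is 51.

A set avoiding the sum 51 can contain at most one of each pair {x, 51−x}, plus the 10 elements whose complement lies outside the range.
The integers 9, …, 25 (17 of them) are such a set: any two sum to at least 9+10 = 19 and at most 24+25 = 49 < 51.
By pigeonhole, any 18th integer completes one of the 7 pairs, so 18 choices force a sum of 51.

18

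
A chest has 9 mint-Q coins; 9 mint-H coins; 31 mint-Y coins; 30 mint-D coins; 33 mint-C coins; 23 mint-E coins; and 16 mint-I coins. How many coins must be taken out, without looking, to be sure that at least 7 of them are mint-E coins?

135

In the worst case for collecting mint-E coins, every non-mint-E coin comes out first.
There are 9 + 9 + 31 + 30 + 33 + 16 = 128 non-mint-E coins altogether.
After those, each further coin must be mint-E, so 128 + 7 = 135 draws guarantee 7 mint-E coins.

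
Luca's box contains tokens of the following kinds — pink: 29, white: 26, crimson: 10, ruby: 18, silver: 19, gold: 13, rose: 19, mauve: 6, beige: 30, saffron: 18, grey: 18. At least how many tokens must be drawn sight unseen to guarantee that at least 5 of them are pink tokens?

In the worst case for collecting pink tokens, every non-pink token comes out first.
There are 26 + 10 + 18 + 19 + 13 + 19 + 6 + 30 + 18 + 18 = 177 non-pink tokens altogether.
After those, each further token must be pink, so 177 + 5 = 182 draws guarantee 5 pink tokens.

182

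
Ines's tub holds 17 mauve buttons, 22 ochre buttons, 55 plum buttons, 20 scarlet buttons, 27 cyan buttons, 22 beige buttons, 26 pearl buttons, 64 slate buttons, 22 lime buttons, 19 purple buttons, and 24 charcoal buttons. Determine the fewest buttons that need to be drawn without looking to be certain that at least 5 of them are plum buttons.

268

In the worst case for collecting plum buttons, every non-plum button comes out first.
There are 17 + 22 + 20 + 27 + 22 + 26 + 64 + 22 + 19 + 24 = 263 non-plum buttons altogether.
After those, each further button must be plum, so 263 + 5 = 268 draws guarantee 5 plum buttons.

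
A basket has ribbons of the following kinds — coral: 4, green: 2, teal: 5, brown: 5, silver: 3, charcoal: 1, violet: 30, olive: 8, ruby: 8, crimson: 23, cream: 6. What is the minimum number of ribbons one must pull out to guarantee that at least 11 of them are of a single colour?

63

Put each drawn ribbon into a box by colour. The largest draw with every box below 11 takes min(count, 10) from each colour; colours with fewer than 10 contribute all they have.
Σ min(cᵢ, 10) = 4 + 2 + 5 + 5 + 3 + 1 + 10 + 8 + 8 + 10 + 6 = 62.
Draw number 62 + 1 = 63 must push one box to 11.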